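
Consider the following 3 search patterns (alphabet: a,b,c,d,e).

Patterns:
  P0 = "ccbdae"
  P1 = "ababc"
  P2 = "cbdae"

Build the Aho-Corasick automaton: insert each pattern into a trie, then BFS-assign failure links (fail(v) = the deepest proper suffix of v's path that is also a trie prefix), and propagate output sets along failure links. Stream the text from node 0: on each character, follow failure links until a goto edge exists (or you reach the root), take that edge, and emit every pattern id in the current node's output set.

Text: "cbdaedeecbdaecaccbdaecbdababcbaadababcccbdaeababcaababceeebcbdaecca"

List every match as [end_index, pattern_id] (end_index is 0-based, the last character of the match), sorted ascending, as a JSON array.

Build automaton:
Trie (insert patterns):
  n0 'ε': a→7 c→1
  n1 'c': b→12 c→2
  n2 'cc': b→3
  n3 'ccb': d→4
  n4 'ccbd': a→5
  n5 'ccbda': e→6
  n6 'ccbdae': ·  ←P0
  n7 'a': b→8
  n8 'ab': a→9
  n9 'aba': b→10
  n10 'abab': c→11
  n11 'ababc': ·  ←P1
  n12 'cb': d→13
  n13 'cbd': a→14
  n14 'cbda': e→15
  n15 'cbdae': ·  ←P2

BFS fail/out derivation:
  fail(1) 'c': from fail(0)=0 chase 'c': 0 ⇒ 0;  out=∅∪out(0)=∅
  fail(7) 'a': from fail(0)=0 chase 'a': 0 ⇒ 0;  out=∅∪out(0)=∅
  fail(2) 'cc': from fail(1)=0 chase 'c': 0 ⇒ 1;  out=∅∪out(1)=∅
  fail(8) 'ab': from fail(7)=0 chase 'b': 0 ⇒ 0;  out=∅∪out(0)=∅
  fail(12) 'cb': from fail(1)=0 chase 'b': 0 ⇒ 0;  out=∅∪out(0)=∅
  fail(3) 'ccb': from fail(2)=1 chase 'b': 1 ⇒ 12;  out=∅∪out(12)=∅
  fail(9) 'aba': from fail(8)=0 chase 'a': 0 ⇒ 7;  out=∅∪out(7)=∅
  fail(13) 'cbd': from fail(12)=0 chase 'd': 0 ⇒ 0;  out=∅∪out(0)=∅
  fail(4) 'ccbd': from fail(3)=12 chase 'd': 12 ⇒ 13;  out=∅∪out(13)=∅
  fail(10) 'abab': from fail(9)=7 chase 'b': 7 ⇒ 8;  out=∅∪out(8)=∅
  fail(14) 'cbda': from fail(13)=0 chase 'a': 0 ⇒ 7;  out=∅∪out(7)=∅
  fail(5) 'ccbda': from fail(4)=13 chase 'a': 13 ⇒ 14;  out=∅∪out(14)=∅
  fail(11) 'ababc': from fail(10)=8 chase 'c': 8→0 ⇒ 1;  out={1}∪out(1)={1}
  fail(15) 'cbdae': from fail(14)=7 chase 'e': 7→0 ⇒ 0;  out={2}∪out(0)={2}
  fail(6) 'ccbdae': from fail(5)=14 chase 'e': 14 ⇒ 15;  out={0}∪out(15)={0,2}

Text stream:
pos 0 'c': at 1
pos 1 'b': at 12
pos 2 'd': at 13
pos 3 'a': at 14
pos 4 'e': at 15  ** P2@[0:4]
pos 5 'd': at 0 (fail-walked)
pos 6 'e': at 0
pos 7 'e': at 0
pos 8 'c': at 1
pos 9 'b': at 12
pos 10 'd': at 13
pos 11 'a': at 14
pos 12 'e': at 15  ** P2@[8:12]
pos 13 'c': at 1 (fail-walked)
pos 14 'a': at 7 (fail-walked)
pos 15 'c': at 1 (fail-walked)
pos 16 'c': at 2
pos 17 'b': at 3
pos 18 'd': at 4
pos 19 'a': at 5
pos 20 'e': at 6  ** P0@[15:20],P2@[16:20]
pos 21 'c': at 1 (fail-walked)
pos 22 'b': at 12
pos 23 'd': at 13
pos 24 'a': at 14
pos 25 'b': at 8 (fail-walked)
pos 26 'a': at 9
pos 27 'b': at 10
pos 28 'c': at 11  ** P1@[24:28]
pos 29 'b': at 12 (fail-walked)
pos 30 'a': at 7 (fail-walked)
pos 31 'a': at 7 (fail-walked)
pos 32 'd': at 0 (fail-walked)
pos 33 'a': at 7
pos 34 'b': at 8
pos 35 'a': at 9
pos 36 'b': at 10
pos 37 'c': at 11  ** P1@[33:37]
pos 38 'c': at 2 (fail-walked)
pos 39 'c': at 2 (fail-walked)
pos 40 'b': at 3
pos 41 'd': at 4
pos 42 'a': at 5
pos 43 'e': at 6  ** P0@[38:43],P2@[39:43]
pos 44 'a': at 7 (fail-walked)
pos 45 'b': at 8
pos 46 'a': at 9
pos 47 'b': at 10
pos 48 'c': at 11  ** P1@[44:48]
pos 49 'a': at 7 (fail-walked)
pos 50 'a': at 7 (fail-walked)
pos 51 'b': at 8
pos 52 'a': at 9
pos 53 'b': at 10
pos 54 'c': at 11  ** P1@[50:54]
pos 55 'e': at 0 (fail-walked)
pos 56 'e': at 0
pos 57 'e': at 0
pos 58 'b': at 0
pos 59 'c': at 1
pos 60 'b': at 12
pos 61 'd': at 13
pos 62 'a': at 14
pos 63 'e': at 15  ** P2@[59:63]
pos 64 'c': at 1 (fail-walked)
pos 65 'c': at 2
pos 66 'a': at 7 (fail-walked)

Matches: [[4,2],[12,2],[20,0],[20,2],[28,1],[37,1],[43,0],[43,2],[48,1],[54,1],[63,2]]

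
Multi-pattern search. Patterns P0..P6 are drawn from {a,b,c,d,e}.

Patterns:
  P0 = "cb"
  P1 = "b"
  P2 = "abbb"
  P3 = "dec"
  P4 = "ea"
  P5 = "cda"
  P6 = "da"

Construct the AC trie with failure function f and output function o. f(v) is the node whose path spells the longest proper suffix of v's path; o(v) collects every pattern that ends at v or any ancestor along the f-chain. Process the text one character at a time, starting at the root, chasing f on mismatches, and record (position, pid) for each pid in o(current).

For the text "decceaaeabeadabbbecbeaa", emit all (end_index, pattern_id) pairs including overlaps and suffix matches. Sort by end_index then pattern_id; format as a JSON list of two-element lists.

Construct AC machine:
Trie nodes:
  n0 'ε': a→4 b→3 c→1 d→8 e→11
  n1 'c': b→2 d→13
  n2 'cb': ·  ←P0
  n3 'b': ·  ←P1
  n4 'a': b→5
  n5 'ab': b→6
  n6 'abb': b→7
  n7 'abbb': ·  ←P2
  n8 'd': a→15 e→9
  n9 'de': c→10
  n10 'dec': ·  ←P3
  n11 'e': a→12
  n12 'ea': ·  ←P4
  n13 'cd': a→14
  n14 'cda': ·  ←P5
  n15 'da': ·  ←P6

Failure links (BFS by depth):
  fail(1) 'c': from fail(0)=0 chase 'c': 0 ⇒ 0;  out=∅∪out(0)=∅
  fail(3) 'b': from fail(0)=0 chase 'b': 0 ⇒ 0;  out={1}∪out(0)={1}
  fail(4) 'a': from fail(0)=0 chase 'a': 0 ⇒ 0;  out=∅∪out(0)=∅
  fail(8) 'd': from fail(0)=0 chase 'd': 0 ⇒ 0;  out=∅∪out(0)=∅
  fail(11) 'e': from fail(0)=0 chase 'e': 0 ⇒ 0;  out=∅∪out(0)=∅
  fail(2) 'cb': from fail(1)=0 chase 'b': 0 ⇒ 3;  out={0}∪out(3)={0,1}
  fail(5) 'ab': from fail(4)=0 chase 'b': 0 ⇒ 3;  out=∅∪out(3)={1}
  fail(9) 'de': from fail(8)=0 chase 'e': 0 ⇒ 11;  out=∅∪out(11)=∅
  fail(12) 'ea': from fail(11)=0 chase 'a': 0 ⇒ 4;  out={4}∪out(4)={4}
  fail(13) 'cd': from fail(1)=0 chase 'd': 0 ⇒ 8;  out=∅∪out(8)=∅
  fail(15) 'da': from fail(8)=0 chase 'a': 0 ⇒ 4;  out={6}∪out(4)={6}
  fail(6) 'abb': from fail(5)=3 chase 'b': 3→0 ⇒ 3;  out=∅∪out(3)={1}
  fail(10) 'dec': from fail(9)=11 chase 'c': 11→0 ⇒ 1;  out={3}∪out(1)={3}
  fail(14) 'cda': from fail(13)=8 chase 'a': 8 ⇒ 15;  out={5}∪out(15)={5,6}
  fail(7) 'abbb': from fail(6)=3 chase 'b': 3→0 ⇒ 3;  out={2}∪out(3)={1,2}

Text stream:
pos 0 'd': at 8
pos 1 'e': at 9
pos 2 'c': at 10  emit P3@[0:2]
pos 3 'c': at 1 (fail-walked)
pos 4 'e': at 11 (fail-walked)
pos 5 'a': at 12  emit P4@[4:5]
pos 6 'a': at 4 (fail-walked)
pos 7 'e': at 11 (fail-walked)
pos 8 'a': at 12  emit P4@[7:8]
pos 9 'b': at 5 (fail-walked)  emit P1@[9:9]
pos 10 'e': at 11 (fail-walked)
pos 11 'a': at 12  emit P4@[10:11]
pos 12 'd': at 8 (fail-walked)
pos 13 'a': at 15  emit P6@[12:13]
pos 14 'b': at 5 (fail-walked)  emit P1@[14:14]
pos 15 'b': at 6  emit P1@[15:15]
pos 16 'b': at 7  emit P1@[16:16],P2@[13:16]
pos 17 'e': at 11 (fail-walked)
pos 18 'c': at 1 (fail-walked)
pos 19 'b': at 2  emit P0@[18:19],P1@[19:19]
pos 20 'e': at 11 (fail-walked)
pos 21 'a': at 12  emit P4@[20:21]
pos 22 'a': at 4 (fail-walked)

Matches: [[2,3],[5,4],[8,4],[9,1],[11,4],[13,6],[14,1],[15,1],[16,1],[16,2],[19,0],[19,1],[21,4]]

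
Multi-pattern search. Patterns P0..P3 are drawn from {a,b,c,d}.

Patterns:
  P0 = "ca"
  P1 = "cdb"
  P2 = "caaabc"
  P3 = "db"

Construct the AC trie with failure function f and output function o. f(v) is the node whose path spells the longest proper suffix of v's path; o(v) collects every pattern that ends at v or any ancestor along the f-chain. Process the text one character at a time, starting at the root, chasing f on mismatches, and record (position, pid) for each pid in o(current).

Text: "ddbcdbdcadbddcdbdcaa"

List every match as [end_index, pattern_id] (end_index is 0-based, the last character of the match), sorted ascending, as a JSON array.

Construct AC machine:
Trie (insert patterns):
  0='ε' goto c→1 d→9
  1='c' goto a→2 d→3
  2='ca' goto a→5  ←P0
  3='cd' goto b→4
  4='cdb' goto ·  ←P1
  5='caa' goto a→6
  6='caaa' goto b→7
  7='caaab' goto c→8
  8='caaabc' goto ·  ←P2
  9='d' goto b→10
  10='db' goto ·  ←P3

BFS fail/out derivation:
  n1('c'): parent n0 fail=0; on 'c' 0 → fail=0;  out ∅∪∅=∅
  n9('d'): parent n0 fail=0; on 'd' 0 → fail=0;  out ∅∪∅=∅
  n2('ca'): parent n1 fail=0; on 'a' 0 → fail=0;  out {0}∪∅={0}
  n3('cd'): parent n1 fail=0; on 'd' 0 → fail=9;  out ∅∪∅=∅
  n10('db'): parent n9 fail=0; on 'b' 0 → fail=0;  out {3}∪∅={3}
  n4('cdb'): parent n3 fail=9; on 'b' 9 → fail=10;  out {1}∪{3}={1,3}
  n5('caa'): parent n2 fail=0; on 'a' 0 → fail=0;  out ∅∪∅=∅
  n6('caaa'): parent n5 fail=0; on 'a' 0 → fail=0;  out ∅∪∅=∅
  n7('caaab'): parent n6 fail=0; on 'b' 0 → fail=0;  out ∅∪∅=∅
  n8('caaabc'): parent n7 fail=0; on 'c' 0 → fail=1;  out {2}∪∅={2}

Run:
i=0 'd': node 0→9
i=1 'd': node 9→9 (via fail)
i=2 'b': node 9→10  ** P3@[1:2]
i=3 'c': node 10→1 (via fail)
i=4 'd': node 1→3
i=5 'b': node 3→4  ** P1@[3:5],P3@[4:5]
i=6 'd': node 4→9 (via fail)
i=7 'c': node 9→1 (via fail)
i=8 'a': node 1→2  ** P0@[7:8]
i=9 'd': node 2→9 (via fail)
i=10 'b': node 9→10  ** P3@[9:10]
i=11 'd': node 10→9 (via fail)
i=12 'd': node 9→9 (via fail)
i=13 'c': node 9→1 (via fail)
i=14 'd': node 1→3
i=15 'b': node 3→4  ** P1@[13:15],P3@[14:15]
i=16 'd': node 4→9 (via fail)
i=17 'c': node 9→1 (via fail)
i=18 'a': node 1→2  ** P0@[17:18]
i=19 'a': node 2→5

Matches: [[2,3],[5,1],[5,3],[8,0],[10,3],[15,1],[15,3],[18,0]]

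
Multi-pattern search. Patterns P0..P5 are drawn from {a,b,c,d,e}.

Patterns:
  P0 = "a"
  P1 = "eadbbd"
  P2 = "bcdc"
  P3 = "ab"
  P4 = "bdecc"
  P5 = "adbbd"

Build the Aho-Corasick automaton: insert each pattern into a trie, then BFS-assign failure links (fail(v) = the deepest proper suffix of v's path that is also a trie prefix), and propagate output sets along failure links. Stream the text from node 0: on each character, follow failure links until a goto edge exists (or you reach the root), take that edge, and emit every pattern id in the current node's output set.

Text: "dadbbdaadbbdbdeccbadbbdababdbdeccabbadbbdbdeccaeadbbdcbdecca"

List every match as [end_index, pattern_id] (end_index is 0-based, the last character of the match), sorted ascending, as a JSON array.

Build automaton:
Trie nodes:
  0='ε' goto a→1 b→8 e→2
  1='a' goto b→12 d→17  ←P0
  2='e' goto a→3
  3='ea' goto d→4
  4='ead' goto b→5
  5='eadb' goto b→6
  6='eadbb' goto d→7
  7='eadbbd' goto ·  ←P1
  8='b' goto c→9 d→13
  9='bc' goto d→10
  10='bcd' goto c→11
  11='bcdc' goto ·  ←P2
  12='ab' goto ·  ←P3
  13='bd' goto e→14
  14='bde' goto c→15
  15='bdec' goto c→16
  16='bdecc' goto ·  ←P4
  17='ad' goto b→18
  18='adb' goto b→19
  19='adbb' goto d→20
  20='adbbd' goto ·  ←P5

BFS fail/out derivation:
  n1('a'): parent n0 fail=0; on 'a' 0 → fail=0;  out {0}∪∅={0}
  n2('e'): parent n0 fail=0; on 'e' 0 → fail=0;  out ∅∪∅=∅
  n8('b'): parent n0 fail=0; on 'b' 0 → fail=0;  out ∅∪∅=∅
  n3('ea'): parent n2 fail=0; on 'a' 0 → fail=1;  out ∅∪{0}={0}
  n9('bc'): parent n8 fail=0; on 'c' 0 → fail=0;  out ∅∪∅=∅
  n12('ab'): parent n1 fail=0; on 'b' 0 → fail=8;  out {3}∪∅={3}
  n13('bd'): parent n8 fail=0; on 'd' 0 → fail=0;  out ∅∪∅=∅
  n17('ad'): parent n1 fail=0; on 'd' 0 → fail=0;  out ∅∪∅=∅
  n4('ead'): parent n3 fail=1; on 'd' 1 → fail=17;  out ∅∪∅=∅
  n10('bcd'): parent n9 fail=0; on 'd' 0 → fail=0;  out ∅∪∅=∅
  n14('bde'): parent n13 fail=0; on 'e' 0 → fail=2;  out ∅∪∅=∅
  n18('adb'): parent n17 fail=0; on 'b' 0 → fail=8;  out ∅∪∅=∅
  n5('eadb'): parent n4 fail=17; on 'b' 17 → fail=18;  out ∅∪∅=∅
  n11('bcdc'): parent n10 fail=0; on 'c' 0 → fail=0;  out {2}∪∅={2}
  n15('bdec'): parent n14 fail=2; on 'c' 2→0 → fail=0;  out ∅∪∅=∅
  n19('adbb'): parent n18 fail=8; on 'b' 8→0 → fail=8;  out ∅∪∅=∅
  n6('eadbb'): parent n5 fail=18; on 'b' 18 → fail=19;  out ∅∪∅=∅
  n16('bdecc'): parent n15 fail=0; on 'c' 0 → fail=0;  out {4}∪∅={4}
  n20('adbbd'): parent n19 fail=8; on 'd' 8 → fail=13;  out {5}∪∅={5}
  n7('eadbbd'): parent n6 fail=19; on 'd' 19 → fail=20;  out {1}∪{5}={1,5}

Text stream:
i=0 'd': node 0→0
i=1 'a': node 0→1  → match P0@[1:1]
i=2 'd': node 1→17
i=3 'b': node 17→18
i=4 'b': node 18→19
i=5 'd': node 19→20  → match P5@[1:5]
i=6 'a': node 20→1 ·f  → match P0@[6:6]
i=7 'a': node 1→1 ·f  → match P0@[7:7]
i=8 'd': node 1→17
i=9 'b': node 17→18
i=10 'b': node 18→19
i=11 'd': node 19→20  → match P5@[7:11]
i=12 'b': node 20→8 ·f
i=13 'd': node 8→13
i=14 'e': node 13→14
i=15 'c': node 14→15
i=16 'c': node 15→16  → match P4@[12:16]
i=17 'b': node 16→8 ·f
i=18 'a': node 8→1 ·f  → match P0@[18:18]
i=19 'd': node 1→17
i=20 'b': node 17→18
i=21 'b': node 18→19
i=22 'd': node 19→20  → match P5@[18:22]
i=23 'a': node 20→1 ·f  → match P0@[23:23]
i=24 'b': node 1→12  → match P3@[23:24]
i=25 'a': node 12→1 ·f  → match P0@[25:25]
i=26 'b': node 1→12  → match P3@[25:26]
i=27 'd': node 12→13 ·f
i=28 'b': node 13→8 ·f
i=29 'd': node 8→13
i=30 'e': node 13→14
i=31 'c': node 14→15
i=32 'c': node 15→16  → match P4@[28:32]
i=33 'a': node 16→1 ·f  → match P0@[33:33]
i=34 'b': node 1→12  → match P3@[33:34]
i=35 'b': node 12→8 ·f
i=36 'a': node 8→1 ·f  → match P0@[36:36]
i=37 'd': node 1→17
i=38 'b': node 17→18
i=39 'b': node 18→19
i=40 'd': node 19→20  → match P5@[36:40]
i=41 'b': node 20→8 ·f
i=42 'd': node 8→13
i=43 'e': node 13→14
i=44 'c': node 14→15
i=45 'c': node 15→16  → match P4@[41:45]
i=46 'a': node 16→1 ·f  → match P0@[46:46]
i=47 'e': node 1→2 ·f
i=48 'a': node 2→3  → match P0@[48:48]
i=49 'd': node 3→4
i=50 'b': node 4→5
i=51 'b': node 5→6
i=52 'd': node 6→7  → match P1@[47:52],P5@[48:52]
i=53 'c': node 7→0 ·f
i=54 'b': node 0→8
i=55 'd': node 8→13
i=56 'e': node 13→14
i=57 'c': node 14→15
i=58 'c': node 15→16  → match P4@[54:58]
i=59 'a': node 16→1 ·f  → match P0@[59:59]

Matches: [[1,0],[5,5],[6,0],[7,0],[11,5],[16,4],[18,0],[22,5],[23,0],[24,3],[25,0],[26,3],[32,4],[33,0],[34,3],[36,0],[40,5],[45,4],[46,0],[48,0],[52,1],[52,5],[58,4],[59,0]]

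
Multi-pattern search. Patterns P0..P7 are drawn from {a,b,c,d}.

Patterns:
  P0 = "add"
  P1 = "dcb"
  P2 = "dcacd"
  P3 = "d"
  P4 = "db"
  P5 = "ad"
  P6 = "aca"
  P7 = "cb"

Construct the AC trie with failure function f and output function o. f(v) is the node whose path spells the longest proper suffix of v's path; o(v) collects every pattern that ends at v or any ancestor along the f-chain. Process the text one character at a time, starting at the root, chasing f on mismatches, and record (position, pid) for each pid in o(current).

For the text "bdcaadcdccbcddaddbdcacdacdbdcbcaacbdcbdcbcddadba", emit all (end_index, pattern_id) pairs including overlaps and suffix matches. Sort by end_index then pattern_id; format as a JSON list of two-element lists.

Build:
Trie nodes:
  n0 'ε': a→1 c→13 d→4
  n1 'a': c→11 d→2
  n2 'ad': d→3  ←P5
  n3 'add': ·  ←P0
  n4 'd': b→10 c→5  ←P3
  n5 'dc': a→7 b→6
  n6 'dcb': ·  ←P1
  n7 'dca': c→8
  n8 'dcac': d→9
  n9 'dcacd': ·  ←P2
  n10 'db': ·  ←P4
  n11 'ac': a→12
  n12 'aca': ·  ←P6
  n13 'c': b→14
  n14 'cb': ·  ←P7

Failure links (BFS by depth):
  fail(1) 'a': from fail(0)=0 chase 'a': 0 ⇒ 0;  out=∅∪out(0)=∅
  fail(4) 'd': from fail(0)=0 chase 'd': 0 ⇒ 0;  out={3}∪out(0)={3}
  fail(13) 'c': from fail(0)=0 chase 'c': 0 ⇒ 0;  out=∅∪out(0)=∅
  fail(2) 'ad': from fail(1)=0 chase 'd': 0 ⇒ 4;  out={5}∪out(4)={3,5}
  fail(5) 'dc': from fail(4)=0 chase 'c': 0 ⇒ 13;  out=∅∪out(13)=∅
  fail(10) 'db': from fail(4)=0 chase 'b': 0 ⇒ 0;  out={4}∪out(0)={4}
  fail(11) 'ac': from fail(1)=0 chase 'c': 0 ⇒ 13;  out=∅∪out(13)=∅
  fail(14) 'cb': from fail(13)=0 chase 'b': 0 ⇒ 0;  out={7}∪out(0)={7}
  fail(3) 'add': from fail(2)=4 chase 'd': 4→0 ⇒ 4;  out={0}∪out(4)={0,3}
  fail(6) 'dcb': from fail(5)=13 chase 'b': 13 ⇒ 14;  out={1}∪out(14)={1,7}
  fail(7) 'dca': from fail(5)=13 chase 'a': 13→0 ⇒ 1;  out=∅∪out(1)=∅
  fail(12) 'aca': from fail(11)=13 chase 'a': 13→0 ⇒ 1;  out={6}∪out(1)={6}
  fail(8) 'dcac': from fail(7)=1 chase 'c': 1 ⇒ 11;  out=∅∪out(11)=∅
  fail(9) 'dcacd': from fail(8)=11 chase 'd': 11→13→0 ⇒ 4;  out={2}∪out(4)={2,3}

Run:
pos 0 'b': at 0
pos 1 'd': at 4  ** P3@[1:1]
pos 2 'c': at 5
pos 3 'a': at 7
pos 4 'a': at 1 (via fail)
pos 5 'd': at 2  ** P3@[5:5],P5@[4:5]
pos 6 'c': at 5 (via fail)
pos 7 'd': at 4 (via fail)  ** P3@[7:7]
pos 8 'c': at 5
pos 9 'c': at 13 (via fail)
pos 10 'b': at 14  ** P7@[9:10]
pos 11 'c': at 13 (via fail)
pos 12 'd': at 4 (via fail)  ** P3@[12:12]
pos 13 'd': at 4 (via fail)  ** P3@[13:13]
pos 14 'a': at 1 (via fail)
pos 15 'd': at 2  ** P3@[15:15],P5@[14:15]
pos 16 'd': at 3  ** P0@[14:16],P3@[16:16]
pos 17 'b': at 10 (via fail)  ** P4@[16:17]
pos 18 'd': at 4 (via fail)  ** P3@[18:18]
pos 19 'c': at 5
pos 20 'a': at 7
pos 21 'c': at 8
pos 22 'd': at 9  ** P2@[18:22],P3@[22:22]
pos 23 'a': at 1 (via fail)
pos 24 'c': at 11
pos 25 'd': at 4 (via fail)  ** P3@[25:25]
pos 26 'b': at 10  ** P4@[25:26]
pos 27 'd': at 4 (via fail)  ** P3@[27:27]
pos 28 'c': at 5
pos 29 'b': at 6  ** P1@[27:29],P7@[28:29]
pos 30 'c': at 13 (via fail)
pos 31 'a': at 1 (via fail)
pos 32 'a': at 1 (via fail)
pos 33 'c': at 11
pos 34 'b': at 14 (via fail)  ** P7@[33:34]
pos 35 'd': at 4 (via fail)  ** P3@[35:35]
pos 36 'c': at 5
pos 37 'b': at 6  ** P1@[35:37],P7@[36:37]
pos 38 'd': at 4 (via fail)  ** P3@[38:38]
pos 39 'c': at 5
pos 40 'b': at 6  ** P1@[38:40],P7@[39:40]
pos 41 'c': at 13 (via fail)
pos 42 'd': at 4 (via fail)  ** P3@[42:42]
pos 43 'd': at 4 (via fail)  ** P3@[43:43]
pos 44 'a': at 1 (via fail)
pos 45 'd': at 2  ** P3@[45:45],P5@[44:45]
pos 46 'b': at 10 (via fail)  ** P4@[45:46]
pos 47 'a': at 1 (via fail)

Matches: [[1,3],[5,3],[5,5],[7,3],[10,7],[12,3],[13,3],[15,3],[15,5],[16,0],[16,3],[17,4],[18,3],[22,2],[22,3],[25,3],[26,4],[27,3],[29,1],[29,7],[34,7],[35,3],[37,1],[37,7],[38,3],[40,1],[40,7],[42,3],[43,3],[45,3],[45,5],[46,4]]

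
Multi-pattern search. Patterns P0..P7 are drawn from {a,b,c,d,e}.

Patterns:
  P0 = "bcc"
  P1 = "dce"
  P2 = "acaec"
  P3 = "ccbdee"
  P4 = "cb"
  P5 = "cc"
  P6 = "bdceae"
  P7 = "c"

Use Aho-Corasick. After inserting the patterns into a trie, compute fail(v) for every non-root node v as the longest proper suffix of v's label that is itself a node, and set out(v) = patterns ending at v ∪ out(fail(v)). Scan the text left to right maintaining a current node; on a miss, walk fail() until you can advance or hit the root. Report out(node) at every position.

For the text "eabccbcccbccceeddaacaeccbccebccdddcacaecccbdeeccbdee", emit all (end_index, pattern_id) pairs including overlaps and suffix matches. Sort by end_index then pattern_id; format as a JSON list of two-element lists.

Construct AC machine:
Trie nodes:
  n0 'ε': a→7 b→1 c→12 d→4
  n1 'b': c→2 d→19
  n2 'bc': c→3
  n3 'bcc': ·  ←P0
  n4 'd': c→5
  n5 'dc': e→6
  n6 'dce': ·  ←P1
  n7 'a': c→8
  n8 'ac': a→9
  n9 'aca': e→10
  n10 'acae': c→11
  n11 'acaec': ·  ←P2
  n12 'c': b→18 c→13  ←P7
  n13 'cc': b→14  ←P5
  n14 'ccb': d→15
  n15 'ccbd': e→16
  n16 'ccbde': e→17
  n17 'ccbdee': ·  ←P3
  n18 'cb': ·  ←P4
  n19 'bd': c→20
  n20 'bdc': e→21
  n21 'bdce': a→22
  n22 'bdcea': e→23
  n23 'bdceae': ·  ←P6

BFS fail/out derivation:
  n1('b'): parent n0 fail=0; on 'b' 0 → fail=0;  out ∅∪∅=∅
  n4('d'): parent n0 fail=0; on 'd' 0 → fail=0;  out ∅∪∅=∅
  n7('a'): parent n0 fail=0; on 'a' 0 → fail=0;  out ∅∪∅=∅
  n12('c'): parent n0 fail=0; on 'c' 0 → fail=0;  out {7}∪∅={7}
  n2('bc'): parent n1 fail=0; on 'c' 0 → fail=12;  out ∅∪{7}={7}
  n5('dc'): parent n4 fail=0; on 'c' 0 → fail=12;  out ∅∪{7}={7}
  n8('ac'): parent n7 fail=0; on 'c' 0 → fail=12;  out ∅∪{7}={7}
  n13('cc'): parent n12 fail=0; on 'c' 0 → fail=12;  out {5}∪{7}={5,7}
  n18('cb'): parent n12 fail=0; on 'b' 0 → fail=1;  out {4}∪∅={4}
  n19('bd'): parent n1 fail=0; on 'd' 0 → fail=4;  out ∅∪∅=∅
  n3('bcc'): parent n2 fail=12; on 'c' 12 → fail=13;  out {0}∪{5,7}={0,5,7}
  n6('dce'): parent n5 fail=12; on 'e' 12→0 → fail=0;  out {1}∪∅={1}
  n9('aca'): parent n8 fail=12; on 'a' 12→0 → fail=7;  out ∅∪∅=∅
  n14('ccb'): parent n13 fail=12; on 'b' 12 → fail=18;  out ∅∪{4}={4}
  n20('bdc'): parent n19 fail=4; on 'c' 4 → fail=5;  out ∅∪{7}={7}
  n10('acae'): parent n9 fail=7; on 'e' 7→0 → fail=0;  out ∅∪∅=∅
  n15('ccbd'): parent n14 fail=18; on 'd' 18→1 → fail=19;  out ∅∪∅=∅
  n21('bdce'): parent n20 fail=5; on 'e' 5 → fail=6;  out ∅∪{1}={1}
  n11('acaec'): parent n10 fail=0; on 'c' 0 → fail=12;  out {2}∪{7}={2,7}
  n16('ccbde'): parent n15 fail=19; on 'e' 19→4→0 → fail=0;  out ∅∪∅=∅
  n22('bdcea'): parent n21 fail=6; on 'a' 6→0 → fail=7;  out ∅∪∅=∅
  n17('ccbdee'): parent n16 fail=0; on 'e' 0 → fail=0;  out {3}∪∅={3}
  n23('bdceae'): parent n22 fail=7; on 'e' 7→0 → fail=0;  out {6}∪∅={6}

Scan:
i=0 'e': node 0→0
i=1 'a': node 0→7
i=2 'b': node 7→1 (fail-walked)
i=3 'c': node 1→2  ** P7@[3:3]
i=4 'c': node 2→3  ** P0@[2:4],P5@[3:4],P7@[4:4]
i=5 'b': node 3→14 (fail-walked)  ** P4@[4:5]
i=6 'c': node 14→2 (fail-walked)  ** P7@[6:6]
i=7 'c': node 2→3  ** P0@[5:7],P5@[6:7],P7@[7:7]
i=8 'c': node 3→13 (fail-walked)  ** P5@[7:8],P7@[8:8]
i=9 'b': node 13→14  ** P4@[8:9]
i=10 'c': node 14→2 (fail-walked)  ** P7@[10:10]
i=11 'c': node 2→3  ** P0@[9:11],P5@[10:11],P7@[11:11]
i=12 'c': node 3→13 (fail-walked)  ** P5@[11:12],P7@[12:12]
i=13 'e': node 13→0 (fail-walked)
i=14 'e': node 0→0
i=15 'd': node 0→4
i=16 'd': node 4→4 (fail-walked)
i=17 'a': node 4→7 (fail-walked)
i=18 'a': node 7→7 (fail-walked)
i=19 'c': node 7→8  ** P7@[19:19]
i=20 'a': node 8→9
i=21 'e': node 9→10
i=22 'c': node 10→11  ** P2@[18:22],P7@[22:22]
i=23 'c': node 11→13 (fail-walked)  ** P5@[22:23],P7@[23:23]
i=24 'b': node 13→14  ** P4@[23:24]
i=25 'c': node 14→2 (fail-walked)  ** P7@[25:25]
i=26 'c': node 2→3  ** P0@[24:26],P5@[25:26],P7@[26:26]
i=27 'e': node 3→0 (fail-walked)
i=28 'b': node 0→1
i=29 'c': node 1→2  ** P7@[29:29]
i=30 'c': node 2→3  ** P0@[28:30],P5@[29:30],P7@[30:30]
i=31 'd': node 3→4 (fail-walked)
i=32 'd': node 4→4 (fail-walked)
i=33 'd': node 4→4 (fail-walked)
i=34 'c': node 4→5  ** P7@[34:34]
i=35 'a': node 5→7 (fail-walked)
i=36 'c': node 7→8  ** P7@[36:36]
i=37 'a': node 8→9
i=38 'e': node 9→10
i=39 'c': node 10→11  ** P2@[35:39],P7@[39:39]
i=40 'c': node 11→13 (fail-walked)  ** P5@[39:40],P7@[40:40]
i=41 'c': node 13→13 (fail-walked)  ** P5@[40:41],P7@[41:41]
i=42 'b': node 13→14  ** P4@[41:42]
i=43 'd': node 14→15
i=44 'e': node 15→16
i=45 'e': node 16→17  ** P3@[40:45]
i=46 'c': node 17→12 (fail-walked)  ** P7@[46:46]
i=47 'c': node 12→13  ** P5@[46:47],P7@[47:47]
i=48 'b': node 13→14  ** P4@[47:48]
i=49 'd': node 14→15
i=50 'e': node 15→16
i=51 'e': node 16→17  ** P3@[46:51]

Matches: [[3,7],[4,0],[4,5],[4,7],[5,4],[6,7],[7,0],[7,5],[7,7],[8,5],[8,7],[9,4],[10,7],[11,0],[11,5],[11,7],[12,5],[12,7],[19,7],[22,2],[22,7],[23,5],[23,7],[24,4],[25,7],[26,0],[26,5],[26,7],[29,7],[30,0],[30,5],[30,7],[34,7],[36,7],[39,2],[39,7],[40,5],[40,7],[41,5],[41,7],[42,4],[45,3],[46,7],[47,5],[47,7],[48,4],[51,3]]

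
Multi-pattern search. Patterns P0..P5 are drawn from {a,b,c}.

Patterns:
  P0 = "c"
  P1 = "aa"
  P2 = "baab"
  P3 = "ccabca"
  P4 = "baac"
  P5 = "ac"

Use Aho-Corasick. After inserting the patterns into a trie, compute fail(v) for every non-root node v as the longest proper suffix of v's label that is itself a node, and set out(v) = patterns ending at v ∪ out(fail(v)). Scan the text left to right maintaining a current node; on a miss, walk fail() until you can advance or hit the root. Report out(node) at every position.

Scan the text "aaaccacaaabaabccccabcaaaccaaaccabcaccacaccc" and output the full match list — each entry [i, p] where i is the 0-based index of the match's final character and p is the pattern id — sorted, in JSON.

Build:
Trie (insert patterns):
  0='ε' goto a→2 b→4 c→1
  1='c' goto c→8  [P0 ends]
  2='a' goto a→3 c→14
  3='aa' goto ·  [P1 ends]
  4='b' goto a→5
  5='ba' goto a→6
  6='baa' goto b→7 c→13
  7='baab' goto ·  [P2 ends]
  8='cc' goto a→9
  9='cca' goto b→10
  10='ccab' goto c→11
  11='ccabc' goto a→12
  12='ccabca' goto ·  [P3 ends]
  13='baac' goto ·  [P4 ends]
  14='ac' goto ·  [P5 ends]

BFS fail/out derivation:
  n1('c'): parent n0 fail=0; on 'c' 0 → fail=0;  out {0}∪∅={0}
  n2('a'): parent n0 fail=0; on 'a' 0 → fail=0;  out ∅∪∅=∅
  n4('b'): parent n0 fail=0; on 'b' 0 → fail=0;  out ∅∪∅=∅
  n3('aa'): parent n2 fail=0; on 'a' 0 → fail=2;  out {1}∪∅={1}
  n5('ba'): parent n4 fail=0; on 'a' 0 → fail=2;  out ∅∪∅=∅
  n8('cc'): parent n1 fail=0; on 'c' 0 → fail=1;  out ∅∪{0}={0}
  n14('ac'): parent n2 fail=0; on 'c' 0 → fail=1;  out {5}∪{0}={0,5}
  n6('baa'): parent n5 fail=2; on 'a' 2 → fail=3;  out ∅∪{1}={1}
  n9('cca'): parent n8 fail=1; on 'a' 1→0 → fail=2;  out ∅∪∅=∅
  n7('baab'): parent n6 fail=3; on 'b' 3→2→0 → fail=4;  out {2}∪∅={2}
  n10('ccab'): parent n9 fail=2; on 'b' 2→0 → fail=4;  out ∅∪∅=∅
  n13('baac'): parent n6 fail=3; on 'c' 3→2 → fail=14;  out {4}∪{0,5}={0,4,5}
  n11('ccabc'): parent n10 fail=4; on 'c' 4→0 → fail=1;  out ∅∪{0}={0}
  n12('ccabca'): parent n11 fail=1; on 'a' 1→0 → fail=2;  out {3}∪∅={3}

Run:
[0] read 'a'  n0⇒n2
[1] read 'a'  n2⇒n3  ** P1@[0:1]
[2] read 'a'  n3⇒n3 (fail-walked)  ** P1@[1:2]
[3] read 'c'  n3⇒n14 (fail-walked)  ** P0@[3:3],P5@[2:3]
[4] read 'c'  n14⇒n8 (fail-walked)  ** P0@[4:4]
[5] read 'a'  n8⇒n9
[6] read 'c'  n9⇒n14 (fail-walked)  ** P0@[6:6],P5@[5:6]
[7] read 'a'  n14⇒n2 (fail-walked)
[8] read 'a'  n2⇒n3  ** P1@[7:8]
[9] read 'a'  n3⇒n3 (fail-walked)  ** P1@[8:9]
[10] read 'b'  n3⇒n4 (fail-walked)
[11] read 'a'  n4⇒n5
[12] read 'a'  n5⇒n6  ** P1@[11:12]
[13] read 'b'  n6⇒n7  ** P2@[10:13]
[14] read 'c'  n7⇒n1 (fail-walked)  ** P0@[14:14]
[15] read 'c'  n1⇒n8  ** P0@[15:15]
[16] read 'c'  n8⇒n8 (fail-walked)  ** P0@[16:16]
[17] read 'c'  n8⇒n8 (fail-walked)  ** P0@[17:17]
[18] read 'a'  n8⇒n9
[19] read 'b'  n9⇒n10
[20] read 'c'  n10⇒n11  ** P0@[20:20]
[21] read 'a'  n11⇒n12  ** P3@[16:21]
[22] read 'a'  n12⇒n3 (fail-walked)  ** P1@[21:22]
[23] read 'a'  n3⇒n3 (fail-walked)  ** P1@[22:23]
[24] read 'c'  n3⇒n14 (fail-walked)  ** P0@[24:24],P5@[23:24]
[25] read 'c'  n14⇒n8 (fail-walked)  ** P0@[25:25]
[26] read 'a'  n8⇒n9
[27] read 'a'  n9⇒n3 (fail-walked)  ** P1@[26:27]
[28] read 'a'  n3⇒n3 (fail-walked)  ** P1@[27:28]
[29] read 'c'  n3⇒n14 (fail-walked)  ** P0@[29:29],P5@[28:29]
[30] read 'c'  n14⇒n8 (fail-walked)  ** P0@[30:30]
[31] read 'a'  n8⇒n9
[32] read 'b'  n9⇒n10
[33] read 'c'  n10⇒n11  ** P0@[33:33]
[34] read 'a'  n11⇒n12  ** P3@[29:34]
[35] read 'c'  n12⇒n14 (fail-walked)  ** P0@[35:35],P5@[34:35]
[36] read 'c'  n14⇒n8 (fail-walked)  ** P0@[36:36]
[37] read 'a'  n8⇒n9
[38] read 'c'  n9⇒n14 (fail-walked)  ** P0@[38:38],P5@[37:38]
[39] read 'a'  n14⇒n2 (fail-walked)
[40] read 'c'  n2⇒n14  ** P0@[40:40],P5@[39:40]
[41] read 'c'  n14⇒n8 (fail-walked)  ** P0@[41:41]
[42] read 'c'  n8⇒n8 (fail-walked)  ** P0@[42:42]

Result: [[1,1],[2,1],[3,0],[3,5],[4,0],[6,0],[6,5],[8,1],[9,1],[12,1],[13,2],[14,0],[15,0],[16,0],[17,0],[20,0],[21,3],[22,1],[23,1],[24,0],[24,5],[25,0],[27,1],[28,1],[29,0],[29,5],[30,0],[33,0],[34,3],[35,0],[35,5],[36,0],[38,0],[38,5],[40,0],[40,5],[41,0],[42,0]]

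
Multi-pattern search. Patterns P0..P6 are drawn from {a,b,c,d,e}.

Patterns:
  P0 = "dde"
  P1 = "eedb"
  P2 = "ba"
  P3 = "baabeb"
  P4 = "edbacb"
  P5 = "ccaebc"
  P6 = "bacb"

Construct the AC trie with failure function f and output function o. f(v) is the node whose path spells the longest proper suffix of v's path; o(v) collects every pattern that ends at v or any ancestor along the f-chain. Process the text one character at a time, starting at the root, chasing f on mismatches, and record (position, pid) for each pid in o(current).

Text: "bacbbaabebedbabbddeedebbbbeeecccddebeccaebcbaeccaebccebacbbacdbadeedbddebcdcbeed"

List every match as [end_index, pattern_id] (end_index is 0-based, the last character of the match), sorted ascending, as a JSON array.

Build:
Trie (insert patterns):
  n0 'ε': b→8 c→19 d→1 e→4
  n1 'd': d→2
  n2 'dd': e→3
  n3 'dde': ·  ←P0
  n4 'e': d→14 e→5
  n5 'ee': d→6
  n6 'eed': b→7
  n7 'eedb': ·  ←P1
  n8 'b': a→9
  n9 'ba': a→10 c→25  ←P2
  n10 'baa': b→11
  n11 'baab': e→12
  n12 'baabe': b→13
  n13 'baabeb': ·  ←P3
  n14 'ed': b→15
  n15 'edb': a→16
  n16 'edba': c→17
  n17 'edbac': b→18
  n18 'edbacb': ·  ←P4
  n19 'c': c→20
  n20 'cc': a→21
  n21 'cca': e→22
  n22 'ccae': b→23
  n23 'ccaeb': c→24
  n24 'ccaebc': ·  ←P5
  n25 'bac': b→26
  n26 'bacb': ·  ←P6

BFS fail/out derivation:
  fail(1) 'd': from fail(0)=0 chase 'd': 0 ⇒ 0;  out=∅∪out(0)=∅
  fail(4) 'e': from fail(0)=0 chase 'e': 0 ⇒ 0;  out=∅∪out(0)=∅
  fail(8) 'b': from fail(0)=0 chase 'b': 0 ⇒ 0;  out=∅∪out(0)=∅
  fail(19) 'c': from fail(0)=0 chase 'c': 0 ⇒ 0;  out=∅∪out(0)=∅
  fail(2) 'dd': from fail(1)=0 chase 'd': 0 ⇒ 1;  out=∅∪out(1)=∅
  fail(5) 'ee': from fail(4)=0 chase 'e': 0 ⇒ 4;  out=∅∪out(4)=∅
  fail(9) 'ba': from fail(8)=0 chase 'a': 0 ⇒ 0;  out={2}∪out(0)={2}
  fail(14) 'ed': from fail(4)=0 chase 'd': 0 ⇒ 1;  out=∅∪out(1)=∅
  fail(20) 'cc': from fail(19)=0 chase 'c': 0 ⇒ 19;  out=∅∪out(19)=∅
  fail(3) 'dde': from fail(2)=1 chase 'e': 1→0 ⇒ 4;  out={0}∪out(4)={0}
  fail(6) 'eed': from fail(5)=4 chase 'd': 4 ⇒ 14;  out=∅∪out(14)=∅
  fail(10) 'baa': from fail(9)=0 chase 'a': 0 ⇒ 0;  out=∅∪out(0)=∅
  fail(15) 'edb': from fail(14)=1 chase 'b': 1→0 ⇒ 8;  out=∅∪out(8)=∅
  fail(21) 'cca': from fail(20)=19 chase 'a': 19→0 ⇒ 0;  out=∅∪out(0)=∅
  fail(25) 'bac': from fail(9)=0 chase 'c': 0 ⇒ 19;  out=∅∪out(19)=∅
  fail(7) 'eedb': from fail(6)=14 chase 'b': 14 ⇒ 15;  out={1}∪out(15)={1}
  fail(11) 'baab': from fail(10)=0 chase 'b': 0 ⇒ 8;  out=∅∪out(8)=∅
  fail(16) 'edba': from fail(15)=8 chase 'a': 8 ⇒ 9;  out=∅∪out(9)={2}
  fail(22) 'ccae': from fail(21)=0 chase 'e': 0 ⇒ 4;  out=∅∪out(4)=∅
  fail(26) 'bacb': from fail(25)=19 chase 'b': 19→0 ⇒ 8;  out={6}∪out(8)={6}
  fail(12) 'baabe': from fail(11)=8 chase 'e': 8→0 ⇒ 4;  out=∅∪out(4)=∅
  fail(17) 'edbac': from fail(16)=9 chase 'c': 9 ⇒ 25;  out=∅∪out(25)=∅
  fail(23) 'ccaeb': from fail(22)=4 chase 'b': 4→0 ⇒ 8;  out=∅∪out(8)=∅
  fail(13) 'baabeb': from fail(12)=4 chase 'b': 4→0 ⇒ 8;  out={3}∪out(8)={3}
  fail(18) 'edbacb': from fail(17)=25 chase 'b': 25 ⇒ 26;  out={4}∪out(26)={4,6}
  fail(24) 'ccaebc': from fail(23)=8 chase 'c': 8→0 ⇒ 19;  out={5}∪out(19)={5}

Scan:
i=0 'b': node 0→8
i=1 'a': node 8→9  emit P2@[0:1]
i=2 'c': node 9→25
i=3 'b': node 25→26  emit P6@[0:3]
i=4 'b': node 26→8 (via fail)
i=5 'a': node 8→9  emit P2@[4:5]
i=6 'a': node 9→10
i=7 'b': node 10→11
i=8 'e': node 11→12
i=9 'b': node 12→13  emit P3@[4:9]
i=10 'e': node 13→4 (via fail)
i=11 'd': node 4→14
i=12 'b': node 14→15
i=13 'a': node 15→16  emit P2@[12:13]
i=14 'b': node 16→8 (via fail)
i=15 'b': node 8→8 (via fail)
i=16 'd': node 8→1 (via fail)
i=17 'd': node 1→2
i=18 'e': node 2→3  emit P0@[16:18]
i=19 'e': node 3→5 (via fail)
i=20 'd': node 5→6
i=21 'e': node 6→4 (via fail)
i=22 'b': node 4→8 (via fail)
i=23 'b': node 8→8 (via fail)
i=24 'b': node 8→8 (via fail)
i=25 'b': node 8→8 (via fail)
i=26 'e': node 8→4 (via fail)
i=27 'e': node 4→5
i=28 'e': node 5→5 (via fail)
i=29 'c': node 5→19 (via fail)
i=30 'c': node 19→20
i=31 'c': node 20→20 (via fail)
i=32 'd': node 20→1 (via fail)
i=33 'd': node 1→2
i=34 'e': node 2→3  emit P0@[32:34]
i=35 'b': node 3→8 (via fail)
i=36 'e': node 8→4 (via fail)
i=37 'c': node 4→19 (via fail)
i=38 'c': node 19→20
i=39 'a': node 20→21
i=40 'e': node 21→22
i=41 'b': node 22→23
i=42 'c': node 23→24  emit P5@[37:42]
i=43 'b': node 24→8 (via fail)
i=44 'a': node 8→9  emit P2@[43:44]
i=45 'e': node 9→4 (via fail)
i=46 'c': node 4→19 (via fail)
i=47 'c': node 19→20
i=48 'a': node 20→21
i=49 'e': node 21→22
i=50 'b': node 22→23
i=51 'c': node 23→24  emit P5@[46:51]
i=52 'c': node 24→20 (via fail)
i=53 'e': node 20→4 (via fail)
i=54 'b': node 4→8 (via fail)
i=55 'a': node 8→9  emit P2@[54:55]
i=56 'c': node 9→25
i=57 'b': node 25→26  emit P6@[54:57]
i=58 'b': node 26→8 (via fail)
i=59 'a': node 8→9  emit P2@[58:59]
i=60 'c': node 9→25
i=61 'd': node 25→1 (via fail)
i=62 'b': node 1→8 (via fail)
i=63 'a': node 8→9  emit P2@[62:63]
i=64 'd': node 9→1 (via fail)
i=65 'e': node 1→4 (via fail)
i=66 'e': node 4→5
i=67 'd': node 5→6
i=68 'b': node 6→7  emit P1@[65:68]
i=69 'd': node 7→1 (via fail)
i=70 'd': node 1→2
i=71 'e': node 2→3  emit P0@[69:71]
i=72 'b': node 3→8 (via fail)
i=73 'c': node 8→19 (via fail)
i=74 'd': node 19→1 (via fail)
i=75 'c': node 1→19 (via fail)
i=76 'b': node 19→8 (via fail)
i=77 'e': node 8→4 (via fail)
i=78 'e': node 4→5
i=79 'd': node 5→6

All matches (sorted): [[1,2],[3,6],[5,2],[9,3],[13,2],[18,0],[34,0],[42,5],[44,2],[51,5],[55,2],[57,6],[59,2],[63,2],[68,1],[71,0]]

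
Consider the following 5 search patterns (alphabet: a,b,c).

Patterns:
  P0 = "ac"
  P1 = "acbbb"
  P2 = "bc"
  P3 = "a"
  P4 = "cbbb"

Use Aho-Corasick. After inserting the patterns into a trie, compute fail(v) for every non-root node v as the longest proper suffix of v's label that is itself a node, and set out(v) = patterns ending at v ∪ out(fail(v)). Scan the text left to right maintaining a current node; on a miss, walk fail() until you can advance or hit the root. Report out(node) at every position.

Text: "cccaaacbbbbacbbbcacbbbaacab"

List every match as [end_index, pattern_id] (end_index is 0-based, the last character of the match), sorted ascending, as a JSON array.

Build:
Trie nodes:
  n0 'ε': a→1 b→6 c→8
  n1 'a': c→2  [P3 ends]
  n2 'ac': b→3  [P0 ends]
  n3 'acb': b→4
  n4 'acbb': b→5
  n5 'acbbb': ·  [P1 ends]
  n6 'b': c→7
  n7 'bc': ·  [P2 ends]
  n8 'c': b→9
  n9 'cb': b→10
  n10 'cbb': b→11
  n11 'cbbb': ·  [P4 ends]

BFS fail/out derivation:
  n1('a'): parent n0 fail=0; on 'a' 0 → fail=0;  out {3}∪∅={3}
  n6('b'): parent n0 fail=0; on 'b' 0 → fail=0;  out ∅∪∅=∅
  n8('c'): parent n0 fail=0; on 'c' 0 → fail=0;  out ∅∪∅=∅
  n2('ac'): parent n1 fail=0; on 'c' 0 → fail=8;  out {0}∪∅={0}
  n7('bc'): parent n6 fail=0; on 'c' 0 → fail=8;  out {2}∪∅={2}
  n9('cb'): parent n8 fail=0; on 'b' 0 → fail=6;  out ∅∪∅=∅
  n3('acb'): parent n2 fail=8; on 'b' 8 → fail=9;  out ∅∪∅=∅
  n10('cbb'): parent n9 fail=6; on 'b' 6→0 → fail=6;  out ∅∪∅=∅
  n4('acbb'): parent n3 fail=9; on 'b' 9 → fail=10;  out ∅∪∅=∅
  n11('cbbb'): parent n10 fail=6; on 'b' 6→0 → fail=6;  out {4}∪∅={4}
  n5('acbbb'): parent n4 fail=10; on 'b' 10 → fail=11;  out {1}∪{4}={1,4}

Run:
i=0 'c': node 0→8
i=1 'c': node 8→8 (fail-walked)
i=2 'c': node 8→8 (fail-walked)
i=3 'a': node 8→1 (fail-walked)  → match P3@[3:3]
i=4 'a': node 1→1 (fail-walked)  → match P3@[4:4]
i=5 'a': node 1→1 (fail-walked)  → match P3@[5:5]
i=6 'c': node 1→2  → match P0@[5:6]
i=7 'b': node 2→3
i=8 'b': node 3→4
i=9 'b': node 4→5  → match P1@[5:9],P4@[6:9]
i=10 'b': node 5→6 (fail-walked)
i=11 'a': node 6→1 (fail-walked)  → match P3@[11:11]
i=12 'c': node 1→2  → match P0@[11:12]
i=13 'b': node 2→3
i=14 'b': node 3→4
i=15 'b': node 4→5  → match P1@[11:15],P4@[12:15]
i=16 'c': node 5→7 (fail-walked)  → match P2@[15:16]
i=17 'a': node 7→1 (fail-walked)  → match P3@[17:17]
i=18 'c': node 1→2  → match P0@[17:18]
i=19 'b': node 2→3
i=20 'b': node 3→4
i=21 'b': node 4→5  → match P1@[17:21],P4@[18:21]
i=22 'a': node 5→1 (fail-walked)  → match P3@[22:22]
i=23 'a': node 1→1 (fail-walked)  → match P3@[23:23]
i=24 'c': node 1→2  → match P0@[23:24]
i=25 'a': node 2→1 (fail-walked)  → match P3@[25:25]
i=26 'b': node 1→6 (fail-walked)

Matches: [[3,3],[4,3],[5,3],[6,0],[9,1],[9,4],[11,3],[12,0],[15,1],[15,4],[16,2],[17,3],[18,0],[21,1],[21,4],[22,3],[23,3],[24,0],[25,3]]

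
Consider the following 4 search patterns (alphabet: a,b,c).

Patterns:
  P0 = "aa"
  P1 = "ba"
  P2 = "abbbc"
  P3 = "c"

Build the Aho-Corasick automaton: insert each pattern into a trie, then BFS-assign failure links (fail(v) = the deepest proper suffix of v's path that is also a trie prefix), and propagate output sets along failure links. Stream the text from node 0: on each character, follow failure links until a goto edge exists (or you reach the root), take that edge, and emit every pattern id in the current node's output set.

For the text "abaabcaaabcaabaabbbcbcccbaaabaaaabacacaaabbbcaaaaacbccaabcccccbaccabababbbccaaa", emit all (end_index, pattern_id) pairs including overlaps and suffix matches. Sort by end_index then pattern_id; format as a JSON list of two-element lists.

Construct AC machine:
Trie nodes:
  0='ε' goto a→1 b→3 c→9
  1='a' goto a→2 b→5
  2='aa' goto ·  ←P0
  3='b' goto a→4
  4='ba' goto ·  ←P1
  5='ab' goto b→6
  6='abb' goto b→7
  7='abbb' goto c→8
  8='abbbc' goto ·  ←P2
  9='c' goto ·  ←P3

Failure links (BFS by depth):
  fail(1) 'a': from fail(0)=0 chase 'a': 0 ⇒ 0;  out=∅∪out(0)=∅
  fail(3) 'b': from fail(0)=0 chase 'b': 0 ⇒ 0;  out=∅∪out(0)=∅
  fail(9) 'c': from fail(0)=0 chase 'c': 0 ⇒ 0;  out={3}∪out(0)={3}
  fail(2) 'aa': from fail(1)=0 chase 'a': 0 ⇒ 1;  out={0}∪out(1)={0}
  fail(4) 'ba': from fail(3)=0 chase 'a': 0 ⇒ 1;  out={1}∪out(1)={1}
  fail(5) 'ab': from fail(1)=0 chase 'b': 0 ⇒ 3;  out=∅∪out(3)=∅
  fail(6) 'abb': from fail(5)=3 chase 'b': 3→0 ⇒ 3;  out=∅∪out(3)=∅
  fail(7) 'abbb': from fail(6)=3 chase 'b': 3→0 ⇒ 3;  out=∅∪out(3)=∅
  fail(8) 'abbbc': from fail(7)=3 chase 'c': 3→0 ⇒ 9;  out={2}∪out(9)={2,3}

Scan:
i=0 'a': node 0→1
i=1 'b': node 1→5
i=2 'a': node 5→4 (fail-walked)  → match P1@[1:2]
i=3 'a': node 4→2 (fail-walked)  → match P0@[2:3]
i=4 'b': node 2→5 (fail-walked)
i=5 'c': node 5→9 (fail-walked)  → match P3@[5:5]
i=6 'a': node 9→1 (fail-walked)
i=7 'a': node 1→2  → match P0@[6:7]
i=8 'a': node 2→2 (fail-walked)  → match P0@[7:8]
i=9 'b': node 2→5 (fail-walked)
i=10 'c': node 5→9 (fail-walked)  → match P3@[10:10]
i=11 'a': node 9→1 (fail-walked)
i=12 'a': node 1→2  → match P0@[11:12]
i=13 'b': node 2→5 (fail-walked)
i=14 'a': node 5→4 (fail-walked)  → match P1@[13:14]
i=15 'a': node 4→2 (fail-walked)  → match P0@[14:15]
i=16 'b': node 2→5 (fail-walked)
i=17 'b': node 5→6
i=18 'b': node 6→7
i=19 'c': node 7→8  → match P2@[15:19],P3@[19:19]
i=20 'b': node 8→3 (fail-walked)
i=21 'c': node 3→9 (fail-walked)  → match P3@[21:21]
i=22 'c': node 9→9 (fail-walked)  → match P3@[22:22]
i=23 'c': node 9→9 (fail-walked)  → match P3@[23:23]
i=24 'b': node 9→3 (fail-walked)
i=25 'a': node 3→4  → match P1@[24:25]
i=26 'a': node 4→2 (fail-walked)  → match P0@[25:26]
i=27 'a': node 2→2 (fail-walked)  → match P0@[26:27]
i=28 'b': node 2→5 (fail-walked)
i=29 'a': node 5→4 (fail-walked)  → match P1@[28:29]
i=30 'a': node 4→2 (fail-walked)  → match P0@[29:30]
i=31 'a': node 2→2 (fail-walked)  → match P0@[30:31]
i=32 'a': node 2→2 (fail-walked)  → match P0@[31:32]
i=33 'b': node 2→5 (fail-walked)
i=34 'a': node 5→4 (fail-walked)  → match P1@[33:34]
i=35 'c': node 4→9 (fail-walked)  → match P3@[35:35]
i=36 'a': node 9→1 (fail-walked)
i=37 'c': node 1→9 (fail-walked)  → match P3@[37:37]
i=38 'a': node 9→1 (fail-walked)
i=39 'a': node 1→2  → match P0@[38:39]
i=40 'a': node 2→2 (fail-walked)  → match P0@[39:40]
i=41 'b': node 2→5 (fail-walked)
i=42 'b': node 5→6
i=43 'b': node 6→7
i=44 'c': node 7→8  → match P2@[40:44],P3@[44:44]
i=45 'a': node 8→1 (fail-walked)
i=46 'a': node 1→2  → match P0@[45:46]
i=47 'a': node 2→2 (fail-walked)  → match P0@[46:47]
i=48 'a': node 2→2 (fail-walked)  → match P0@[47:48]
i=49 'a': node 2→2 (fail-walked)  → match P0@[48:49]
i=50 'c': node 2→9 (fail-walked)  → match P3@[50:50]
i=51 'b': node 9→3 (fail-walked)
i=52 'c': node 3→9 (fail-walked)  → match P3@[52:52]
i=53 'c': node 9→9 (fail-walked)  → match P3@[53:53]
i=54 'a': node 9→1 (fail-walked)
i=55 'a': node 1→2  → match P0@[54:55]
i=56 'b': node 2→5 (fail-walked)
i=57 'c': node 5→9 (fail-walked)  → match P3@[57:57]
i=58 'c': node 9→9 (fail-walked)  → match P3@[58:58]
i=59 'c': node 9→9 (fail-walked)  → match P3@[59:59]
i=60 'c': node 9→9 (fail-walked)  → match P3@[60:60]
i=61 'c': node 9→9 (fail-walked)  → match P3@[61:61]
i=62 'b': node 9→3 (fail-walked)
i=63 'a': node 3→4  → match P1@[62:63]
i=64 'c': node 4→9 (fail-walked)  → match P3@[64:64]
i=65 'c': node 9→9 (fail-walked)  → match P3@[65:65]
i=66 'a': node 9→1 (fail-walked)
i=67 'b': node 1→5
i=68 'a': node 5→4 (fail-walked)  → match P1@[67:68]
i=69 'b': node 4→5 (fail-walked)
i=70 'a': node 5→4 (fail-walked)  → match P1@[69:70]
i=71 'b': node 4→5 (fail-walked)
i=72 'b': node 5→6
i=73 'b': node 6→7
i=74 'c': node 7→8  → match P2@[70:74],P3@[74:74]
i=75 'c': node 8→9 (fail-walked)  → match P3@[75:75]
i=76 'a': node 9→1 (fail-walked)
i=77 'a': node 1→2  → match P0@[76:77]
i=78 'a': node 2→2 (fail-walked)  → match P0@[77:78]

All matches (sorted): [[2,1],[3,0],[5,3],[7,0],[8,0],[10,3],[12,0],[14,1],[15,0],[19,2],[19,3],[21,3],[22,3],[23,3],[25,1],[26,0],[27,0],[29,1],[30,0],[31,0],[32,0],[34,1],[35,3],[37,3],[39,0],[40,0],[44,2],[44,3],[46,0],[47,0],[48,0],[49,0],[50,3],[52,3],[53,3],[55,0],[57,3],[58,3],[59,3],[60,3],[61,3],[63,1],[64,3],[65,3],[68,1],[70,1],[74,2],[74,3],[75,3],[77,0],[78,0]]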